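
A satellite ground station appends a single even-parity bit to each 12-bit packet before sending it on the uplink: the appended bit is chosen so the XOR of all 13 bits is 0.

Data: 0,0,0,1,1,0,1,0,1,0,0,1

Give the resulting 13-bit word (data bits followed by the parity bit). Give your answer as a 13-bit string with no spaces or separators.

XOR of the 12 data bits: 0⊕0⊕0⊕1⊕1⊕0⊕1⊕0⊕1⊕0⊕0⊕1 = 1
Parity bit = 1 (so all 13 bits XOR to 0).

0001101010011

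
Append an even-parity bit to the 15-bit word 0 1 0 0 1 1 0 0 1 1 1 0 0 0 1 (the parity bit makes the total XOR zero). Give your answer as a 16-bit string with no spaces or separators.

0100110011100011

XOR of the 15 data bits: 0⊕1⊕0⊕0⊕1⊕1⊕0⊕0⊕1⊕1⊕1⊕0⊕0⊕0⊕1 = 1
Parity bit = 1 (so all 16 bits XOR to 0).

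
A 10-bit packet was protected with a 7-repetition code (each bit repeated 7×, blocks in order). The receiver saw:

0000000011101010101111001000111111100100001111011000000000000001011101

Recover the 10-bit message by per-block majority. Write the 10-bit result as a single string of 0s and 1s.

0110101001

Block 1 (0000000): 0 ones → 0
Block 2 (0111010): 4 ones → 1
Block 3 (1010111): 5 ones → 1
Block 4 (1001000): 2 ones → 0
Block 5 (1111111): 7 ones → 1
Block 6 (0010000): 1 one → 0
Block 7 (1111011): 6 ones → 1
Block 8 (0000000): 0 ones → 0
Block 9 (0000000): 0 ones → 0
Block 10 (1011101): 5 ones → 1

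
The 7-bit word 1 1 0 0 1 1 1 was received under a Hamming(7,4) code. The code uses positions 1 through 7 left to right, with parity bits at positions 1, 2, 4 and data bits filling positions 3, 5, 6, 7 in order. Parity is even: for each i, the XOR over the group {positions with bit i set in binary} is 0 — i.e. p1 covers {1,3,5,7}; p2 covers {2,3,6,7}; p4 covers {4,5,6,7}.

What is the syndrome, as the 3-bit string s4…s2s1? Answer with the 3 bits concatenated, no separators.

111

s1 (pos 1,3,5,7): 1⊕0⊕1⊕1 = 1
s2 (pos 2,3,6,7): 1⊕0⊕1⊕1 = 1
s4 (pos 4,5,6,7): 0⊕1⊕1⊕1 = 1
Syndrome s4…s1 = 111 → error at position 7.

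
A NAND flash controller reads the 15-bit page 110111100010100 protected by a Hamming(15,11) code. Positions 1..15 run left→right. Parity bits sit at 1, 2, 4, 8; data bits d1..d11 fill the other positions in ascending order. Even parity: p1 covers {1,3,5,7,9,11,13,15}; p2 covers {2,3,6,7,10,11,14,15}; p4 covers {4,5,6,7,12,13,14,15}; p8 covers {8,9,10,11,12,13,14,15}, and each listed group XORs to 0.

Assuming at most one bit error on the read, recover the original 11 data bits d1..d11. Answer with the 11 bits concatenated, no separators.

00110010100

s1 (pos 1,3,5,7,9,11,13,15): 1⊕0⊕1⊕1⊕0⊕1⊕1⊕0 = 1
s2 (pos 2,3,6,7,10,11,14,15): 1⊕0⊕1⊕1⊕0⊕1⊕0⊕0 = 0
s4 (pos 4,5,6,7,12,13,14,15): 1⊕1⊕1⊕1⊕0⊕1⊕0⊕0 = 1
s8 (pos 8,9,10,11,12,13,14,15): 0⊕0⊕0⊕1⊕0⊕1⊕0⊕0 = 0
Syndrome s8…s1 = 0101 → error at position 5.
Flip position 5: 110111100010100 → 110101100010100
Read data bits from positions 3,5,6,7,9,10,11,12,13,14,15: 00110010100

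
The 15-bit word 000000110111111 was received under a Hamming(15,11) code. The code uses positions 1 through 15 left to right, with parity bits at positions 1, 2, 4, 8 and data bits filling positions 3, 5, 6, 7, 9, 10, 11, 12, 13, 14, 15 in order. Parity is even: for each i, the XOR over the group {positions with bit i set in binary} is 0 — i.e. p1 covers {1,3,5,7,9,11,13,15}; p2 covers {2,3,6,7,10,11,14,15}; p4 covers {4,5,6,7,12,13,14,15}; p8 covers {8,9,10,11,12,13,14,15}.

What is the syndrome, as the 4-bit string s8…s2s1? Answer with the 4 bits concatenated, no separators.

s1 (pos 1,3,5,7,9,11,13,15): 0⊕0⊕0⊕1⊕0⊕1⊕1⊕1 = 0
s2 (pos 2,3,6,7,10,11,14,15): 0⊕0⊕0⊕1⊕1⊕1⊕1⊕1 = 1
s4 (pos 4,5,6,7,12,13,14,15): 0⊕0⊕0⊕1⊕1⊕1⊕1⊕1 = 1
s8 (pos 8,9,10,11,12,13,14,15): 1⊕0⊕1⊕1⊕1⊕1⊕1⊕1 = 1
Syndrome s8…s1 = 1110 → error at position 14.

1110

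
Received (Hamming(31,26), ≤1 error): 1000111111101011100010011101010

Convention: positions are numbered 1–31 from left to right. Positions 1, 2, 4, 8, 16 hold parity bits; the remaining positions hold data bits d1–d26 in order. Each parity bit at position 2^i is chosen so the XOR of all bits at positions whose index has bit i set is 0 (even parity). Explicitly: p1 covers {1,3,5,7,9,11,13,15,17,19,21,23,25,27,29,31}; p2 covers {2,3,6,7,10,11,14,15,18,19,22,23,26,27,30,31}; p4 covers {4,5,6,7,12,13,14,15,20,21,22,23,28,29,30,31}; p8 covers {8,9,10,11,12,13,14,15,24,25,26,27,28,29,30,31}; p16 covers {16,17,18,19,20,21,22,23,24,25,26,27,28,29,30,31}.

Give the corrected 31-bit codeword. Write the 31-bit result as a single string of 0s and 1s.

s1 (pos 1,3,5,7,9,11,13,15,17,19,21,23,25,27,29,31): 1⊕0⊕1⊕1⊕1⊕1⊕1⊕1⊕1⊕0⊕1⊕0⊕1⊕0⊕0⊕0 = 0
s2 (pos 2,3,6,7,10,11,14,15,18,19,22,23,26,27,30,31): 0⊕0⊕1⊕1⊕1⊕1⊕0⊕1⊕0⊕0⊕0⊕0⊕1⊕0⊕1⊕0 = 1
s4 (pos 4,5,6,7,12,13,14,15,20,21,22,23,28,29,30,31): 0⊕1⊕1⊕1⊕0⊕1⊕0⊕1⊕0⊕1⊕0⊕0⊕1⊕0⊕1⊕0 = 0
s8 (pos 8,9,10,11,12,13,14,15,24,25,26,27,28,29,30,31): 1⊕1⊕1⊕1⊕0⊕1⊕0⊕1⊕1⊕1⊕1⊕0⊕1⊕0⊕1⊕0 = 1
s16 (pos 16,17,18,19,20,21,22,23,24,25,26,27,28,29,30,31): 1⊕1⊕0⊕0⊕0⊕1⊕0⊕0⊕1⊕1⊕1⊕0⊕1⊕0⊕1⊕0 = 0
Syndrome s16…s1 = 01010 → error at position 10.
Flip position 10: 1000111111101011100010011101010 → 1000111110101011100010011101010

1000111110101011100010011101010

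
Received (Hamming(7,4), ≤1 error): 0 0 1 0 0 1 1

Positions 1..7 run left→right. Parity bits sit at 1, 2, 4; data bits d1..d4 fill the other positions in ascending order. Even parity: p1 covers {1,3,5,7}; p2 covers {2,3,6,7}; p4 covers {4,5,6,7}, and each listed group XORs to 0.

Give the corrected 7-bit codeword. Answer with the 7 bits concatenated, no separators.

s1 (pos 1,3,5,7): 0⊕1⊕0⊕1 = 0
s2 (pos 2,3,6,7): 0⊕1⊕1⊕1 = 1
s4 (pos 4,5,6,7): 0⊕0⊕1⊕1 = 0
Syndrome s4…s1 = 010 → error at position 2.
Flip position 2: 0010011 → 0110011

0110011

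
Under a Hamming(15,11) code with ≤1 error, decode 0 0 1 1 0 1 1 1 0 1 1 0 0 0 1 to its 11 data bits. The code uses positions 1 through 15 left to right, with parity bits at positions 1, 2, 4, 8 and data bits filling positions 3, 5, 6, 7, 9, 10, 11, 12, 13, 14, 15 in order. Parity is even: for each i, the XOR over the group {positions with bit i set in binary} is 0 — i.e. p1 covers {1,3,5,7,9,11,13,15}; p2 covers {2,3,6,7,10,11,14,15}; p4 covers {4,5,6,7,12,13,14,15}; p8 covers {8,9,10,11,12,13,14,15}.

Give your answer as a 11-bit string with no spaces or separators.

s1 (pos 1,3,5,7,9,11,13,15): 0⊕1⊕0⊕1⊕0⊕1⊕0⊕1 = 0
s2 (pos 2,3,6,7,10,11,14,15): 0⊕1⊕1⊕1⊕1⊕1⊕0⊕1 = 0
s4 (pos 4,5,6,7,12,13,14,15): 1⊕0⊕1⊕1⊕0⊕0⊕0⊕1 = 0
s8 (pos 8,9,10,11,12,13,14,15): 1⊕0⊕1⊕1⊕0⊕0⊕0⊕1 = 0
Syndrome s8…s1 = 0000 → no error.
Read data bits from positions 3,5,6,7,9,10,11,12,13,14,15: 10110110001

10110110001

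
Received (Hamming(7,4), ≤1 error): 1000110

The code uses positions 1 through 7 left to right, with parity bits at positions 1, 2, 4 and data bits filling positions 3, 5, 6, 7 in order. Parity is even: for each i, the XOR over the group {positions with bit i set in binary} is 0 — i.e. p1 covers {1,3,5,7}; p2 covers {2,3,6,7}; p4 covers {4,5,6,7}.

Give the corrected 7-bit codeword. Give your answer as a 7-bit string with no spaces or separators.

1100110

s1 (pos 1,3,5,7): 1⊕0⊕1⊕0 = 0
s2 (pos 2,3,6,7): 0⊕0⊕1⊕0 = 1
s4 (pos 4,5,6,7): 0⊕1⊕1⊕0 = 0
Syndrome s4…s1 = 010 → error at position 2.
Flip position 2: 1000110 → 1100110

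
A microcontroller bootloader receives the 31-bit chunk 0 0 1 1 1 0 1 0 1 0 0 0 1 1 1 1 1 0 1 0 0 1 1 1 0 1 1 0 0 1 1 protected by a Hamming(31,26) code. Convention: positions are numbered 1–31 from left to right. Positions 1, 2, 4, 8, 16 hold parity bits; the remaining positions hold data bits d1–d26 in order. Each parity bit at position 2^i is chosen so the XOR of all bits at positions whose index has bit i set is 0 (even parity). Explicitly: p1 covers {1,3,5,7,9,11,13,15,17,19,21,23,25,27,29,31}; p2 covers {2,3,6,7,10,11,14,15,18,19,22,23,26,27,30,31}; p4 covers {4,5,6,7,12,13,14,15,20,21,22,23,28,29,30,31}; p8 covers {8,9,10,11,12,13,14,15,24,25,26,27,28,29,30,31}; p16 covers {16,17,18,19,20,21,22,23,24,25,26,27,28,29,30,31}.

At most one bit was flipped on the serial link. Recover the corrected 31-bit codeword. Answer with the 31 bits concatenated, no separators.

s1 (pos 1,3,5,7,9,11,13,15,17,19,21,23,25,27,29,31): 0⊕1⊕1⊕1⊕1⊕0⊕1⊕1⊕1⊕1⊕0⊕1⊕0⊕1⊕0⊕1 = 1
s2 (pos 2,3,6,7,10,11,14,15,18,19,22,23,26,27,30,31): 0⊕1⊕0⊕1⊕0⊕0⊕1⊕1⊕0⊕1⊕1⊕1⊕1⊕1⊕1⊕1 = 1
s4 (pos 4,5,6,7,12,13,14,15,20,21,22,23,28,29,30,31): 1⊕1⊕0⊕1⊕0⊕1⊕1⊕1⊕0⊕0⊕1⊕1⊕0⊕0⊕1⊕1 = 0
s8 (pos 8,9,10,11,12,13,14,15,24,25,26,27,28,29,30,31): 0⊕1⊕0⊕0⊕0⊕1⊕1⊕1⊕1⊕0⊕1⊕1⊕0⊕0⊕1⊕1 = 1
s16 (pos 16,17,18,19,20,21,22,23,24,25,26,27,28,29,30,31): 1⊕1⊕0⊕1⊕0⊕0⊕1⊕1⊕1⊕0⊕1⊕1⊕0⊕0⊕1⊕1 = 0
Syndrome s16…s1 = 01011 → error at position 11.
Flip position 11: 0011101010001111101001110110011 → 0011101010101111101001110110011

0011101010101111101001110110011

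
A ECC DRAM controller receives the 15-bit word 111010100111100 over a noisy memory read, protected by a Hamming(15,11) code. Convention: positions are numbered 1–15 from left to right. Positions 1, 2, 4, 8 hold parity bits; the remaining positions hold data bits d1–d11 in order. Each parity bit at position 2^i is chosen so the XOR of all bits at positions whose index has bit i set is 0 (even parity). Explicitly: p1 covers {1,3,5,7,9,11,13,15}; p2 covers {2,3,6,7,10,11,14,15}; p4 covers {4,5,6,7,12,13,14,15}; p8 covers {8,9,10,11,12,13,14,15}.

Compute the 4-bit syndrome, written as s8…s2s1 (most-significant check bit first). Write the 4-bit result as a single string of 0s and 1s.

s1 (pos 1,3,5,7,9,11,13,15): 1⊕1⊕1⊕1⊕0⊕1⊕1⊕0 = 0
s2 (pos 2,3,6,7,10,11,14,15): 1⊕1⊕0⊕1⊕1⊕1⊕0⊕0 = 1
s4 (pos 4,5,6,7,12,13,14,15): 0⊕1⊕0⊕1⊕1⊕1⊕0⊕0 = 0
s8 (pos 8,9,10,11,12,13,14,15): 0⊕0⊕1⊕1⊕1⊕1⊕0⊕0 = 0
Syndrome s8…s1 = 0010 → error at position 2.

0010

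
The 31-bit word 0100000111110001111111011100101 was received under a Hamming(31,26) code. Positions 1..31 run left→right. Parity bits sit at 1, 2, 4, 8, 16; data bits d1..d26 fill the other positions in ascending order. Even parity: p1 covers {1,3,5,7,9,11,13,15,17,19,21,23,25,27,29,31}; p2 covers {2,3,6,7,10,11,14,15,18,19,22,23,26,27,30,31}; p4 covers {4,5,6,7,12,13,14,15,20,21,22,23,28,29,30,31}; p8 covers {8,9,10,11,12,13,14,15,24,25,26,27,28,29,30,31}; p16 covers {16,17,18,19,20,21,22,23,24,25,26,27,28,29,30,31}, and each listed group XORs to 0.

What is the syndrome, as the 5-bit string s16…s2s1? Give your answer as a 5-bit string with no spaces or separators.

00000

s1 (pos 1,3,5,7,9,11,13,15,17,19,21,23,25,27,29,31): 0⊕0⊕0⊕0⊕1⊕1⊕0⊕0⊕1⊕1⊕1⊕0⊕1⊕0⊕1⊕1 = 0
s2 (pos 2,3,6,7,10,11,14,15,18,19,22,23,26,27,30,31): 1⊕0⊕0⊕0⊕1⊕1⊕0⊕0⊕1⊕1⊕1⊕0⊕1⊕0⊕0⊕1 = 0
s4 (pos 4,5,6,7,12,13,14,15,20,21,22,23,28,29,30,31): 0⊕0⊕0⊕0⊕1⊕0⊕0⊕0⊕1⊕1⊕1⊕0⊕0⊕1⊕0⊕1 = 0
s8 (pos 8,9,10,11,12,13,14,15,24,25,26,27,28,29,30,31): 1⊕1⊕1⊕1⊕1⊕0⊕0⊕0⊕1⊕1⊕1⊕0⊕0⊕1⊕0⊕1 = 0
s16 (pos 16,17,18,19,20,21,22,23,24,25,26,27,28,29,30,31): 1⊕1⊕1⊕1⊕1⊕1⊕1⊕0⊕1⊕1⊕1⊕0⊕0⊕1⊕0⊕1 = 0
Syndrome s16…s1 = 00000 → no error.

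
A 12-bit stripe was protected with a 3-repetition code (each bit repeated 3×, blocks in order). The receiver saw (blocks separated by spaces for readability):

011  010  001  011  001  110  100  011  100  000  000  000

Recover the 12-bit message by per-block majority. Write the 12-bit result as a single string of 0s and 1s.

100101010000

Block 1 (011): 2 ones → 1
Block 2 (010): 1 one → 0
Block 3 (001): 1 one → 0
Block 4 (011): 2 ones → 1
Block 5 (001): 1 one → 0
Block 6 (110): 2 ones → 1
Block 7 (100): 1 one → 0
Block 8 (011): 2 ones → 1
Block 9 (100): 1 one → 0
Block 10 (000): 0 ones → 0
Block 11 (000): 0 ones → 0
Block 12 (000): 0 ones → 0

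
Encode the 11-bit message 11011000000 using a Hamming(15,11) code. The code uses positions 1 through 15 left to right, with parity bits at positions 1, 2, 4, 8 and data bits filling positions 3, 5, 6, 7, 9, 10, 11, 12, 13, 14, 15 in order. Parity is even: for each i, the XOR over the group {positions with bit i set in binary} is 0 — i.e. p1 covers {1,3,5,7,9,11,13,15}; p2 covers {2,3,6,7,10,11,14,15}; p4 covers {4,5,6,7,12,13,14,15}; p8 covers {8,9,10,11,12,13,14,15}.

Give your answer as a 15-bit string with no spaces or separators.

001010111000000

Place data at non-parity positions: p1 p2 1 p4 1 0 1 p8 1 0 0 0 0 0 0
p1 (pos 1,3,5,7,9,11,13,15): XOR of data positions = 1⊕1⊕1⊕1⊕0⊕0⊕0 = 0
p2 (pos 2,3,6,7,10,11,14,15): XOR of data positions = 1⊕0⊕1⊕0⊕0⊕0⊕0 = 0
p4 (pos 4,5,6,7,12,13,14,15): XOR of data positions = 1⊕0⊕1⊕0⊕0⊕0⊕0 = 0
p8 (pos 8,9,10,11,12,13,14,15): XOR of data positions = 1⊕0⊕0⊕0⊕0⊕0⊕0 = 1
Codeword: 001010111000000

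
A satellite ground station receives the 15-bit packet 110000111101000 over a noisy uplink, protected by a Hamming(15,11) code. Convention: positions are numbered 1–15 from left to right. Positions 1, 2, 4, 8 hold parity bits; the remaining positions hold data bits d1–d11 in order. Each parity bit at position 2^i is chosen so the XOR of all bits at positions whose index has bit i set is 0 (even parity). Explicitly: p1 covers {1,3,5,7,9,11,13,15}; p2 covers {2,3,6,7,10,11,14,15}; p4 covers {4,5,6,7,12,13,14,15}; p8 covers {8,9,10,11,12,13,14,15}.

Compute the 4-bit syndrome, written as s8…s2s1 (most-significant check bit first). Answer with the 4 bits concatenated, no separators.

0011

s1 (pos 1,3,5,7,9,11,13,15): 1⊕0⊕0⊕1⊕1⊕0⊕0⊕0 = 1
s2 (pos 2,3,6,7,10,11,14,15): 1⊕0⊕0⊕1⊕1⊕0⊕0⊕0 = 1
s4 (pos 4,5,6,7,12,13,14,15): 0⊕0⊕0⊕1⊕1⊕0⊕0⊕0 = 0
s8 (pos 8,9,10,11,12,13,14,15): 1⊕1⊕1⊕0⊕1⊕0⊕0⊕0 = 0
Syndrome s8…s1 = 0011 → error at position 3.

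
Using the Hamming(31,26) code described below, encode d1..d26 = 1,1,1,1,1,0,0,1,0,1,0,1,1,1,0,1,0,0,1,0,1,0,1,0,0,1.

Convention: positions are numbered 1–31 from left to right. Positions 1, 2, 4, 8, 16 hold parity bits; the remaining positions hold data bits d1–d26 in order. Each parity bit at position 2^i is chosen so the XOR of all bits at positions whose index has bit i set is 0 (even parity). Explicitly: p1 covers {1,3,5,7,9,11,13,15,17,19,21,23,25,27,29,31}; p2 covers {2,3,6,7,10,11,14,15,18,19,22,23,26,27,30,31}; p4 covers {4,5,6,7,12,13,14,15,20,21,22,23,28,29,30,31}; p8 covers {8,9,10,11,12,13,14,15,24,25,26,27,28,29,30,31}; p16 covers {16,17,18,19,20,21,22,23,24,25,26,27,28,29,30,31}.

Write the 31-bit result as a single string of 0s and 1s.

0010111110010100111010010101001

Place data at non-parity positions: p1 p2 1 p4 1 1 1 p8 1 0 0 1 0 1 0 p16 1 1 1 0 1 0 0 1 0 1 0 1 0 0 1
p1 (pos 1,3,5,7,9,11,13,15,17,19,21,23,25,27,29,31): XOR of data positions = 1⊕1⊕1⊕1⊕0⊕0⊕0⊕1⊕1⊕1⊕0⊕0⊕0⊕0⊕1 = 0
p2 (pos 2,3,6,7,10,11,14,15,18,19,22,23,26,27,30,31): XOR of data positions = 1⊕1⊕1⊕0⊕0⊕1⊕0⊕1⊕1⊕0⊕0⊕1⊕0⊕0⊕1 = 0
p4 (pos 4,5,6,7,12,13,14,15,20,21,22,23,28,29,30,31): XOR of data positions = 1⊕1⊕1⊕1⊕0⊕1⊕0⊕0⊕1⊕0⊕0⊕1⊕0⊕0⊕1 = 0
p8 (pos 8,9,10,11,12,13,14,15,24,25,26,27,28,29,30,31): XOR of data positions = 1⊕0⊕0⊕1⊕0⊕1⊕0⊕1⊕0⊕1⊕0⊕1⊕0⊕0⊕1 = 1
p16 (pos 16,17,18,19,20,21,22,23,24,25,26,27,28,29,30,31): XOR of data positions = 1⊕1⊕1⊕0⊕1⊕0⊕0⊕1⊕0⊕1⊕0⊕1⊕0⊕0⊕1 = 0
Codeword: 0010111110010100111010010101001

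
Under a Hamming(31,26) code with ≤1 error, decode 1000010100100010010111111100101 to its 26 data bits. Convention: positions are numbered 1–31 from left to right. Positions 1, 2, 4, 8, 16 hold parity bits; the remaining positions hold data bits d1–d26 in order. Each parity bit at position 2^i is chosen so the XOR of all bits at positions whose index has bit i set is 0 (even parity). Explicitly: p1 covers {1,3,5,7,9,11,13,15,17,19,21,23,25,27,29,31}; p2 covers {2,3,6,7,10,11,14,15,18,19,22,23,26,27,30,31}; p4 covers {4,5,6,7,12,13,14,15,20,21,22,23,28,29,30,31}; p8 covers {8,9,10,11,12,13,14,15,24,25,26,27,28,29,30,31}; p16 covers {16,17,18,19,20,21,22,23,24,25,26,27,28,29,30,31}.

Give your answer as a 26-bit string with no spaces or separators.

s1 (pos 1,3,5,7,9,11,13,15,17,19,21,23,25,27,29,31): 1⊕0⊕0⊕0⊕0⊕1⊕0⊕1⊕0⊕0⊕1⊕1⊕1⊕0⊕1⊕1 = 0
s2 (pos 2,3,6,7,10,11,14,15,18,19,22,23,26,27,30,31): 0⊕0⊕1⊕0⊕0⊕1⊕0⊕1⊕1⊕0⊕1⊕1⊕1⊕0⊕0⊕1 = 0
s4 (pos 4,5,6,7,12,13,14,15,20,21,22,23,28,29,30,31): 0⊕0⊕1⊕0⊕0⊕0⊕0⊕1⊕1⊕1⊕1⊕1⊕0⊕1⊕0⊕1 = 0
s8 (pos 8,9,10,11,12,13,14,15,24,25,26,27,28,29,30,31): 1⊕0⊕0⊕1⊕0⊕0⊕0⊕1⊕1⊕1⊕1⊕0⊕0⊕1⊕0⊕1 = 0
s16 (pos 16,17,18,19,20,21,22,23,24,25,26,27,28,29,30,31): 0⊕0⊕1⊕0⊕1⊕1⊕1⊕1⊕1⊕1⊕1⊕0⊕0⊕1⊕0⊕1 = 0
Syndrome s16…s1 = 00000 → no error.
Read data bits from positions 3,5,6,7,9,10,11,12,13,14,15,17,18,19,20,21,22,23,24,25,26,27,28,29,30,31: 00100010001010111111100101

00100010001010111111100101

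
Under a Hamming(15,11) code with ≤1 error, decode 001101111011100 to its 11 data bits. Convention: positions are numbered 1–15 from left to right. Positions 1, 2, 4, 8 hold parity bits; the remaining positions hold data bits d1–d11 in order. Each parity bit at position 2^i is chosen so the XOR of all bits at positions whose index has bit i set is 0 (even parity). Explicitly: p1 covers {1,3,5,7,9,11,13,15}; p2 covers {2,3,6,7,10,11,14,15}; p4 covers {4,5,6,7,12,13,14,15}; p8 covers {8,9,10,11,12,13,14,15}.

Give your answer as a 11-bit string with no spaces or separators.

s1 (pos 1,3,5,7,9,11,13,15): 0⊕1⊕0⊕1⊕1⊕1⊕1⊕0 = 1
s2 (pos 2,3,6,7,10,11,14,15): 0⊕1⊕1⊕1⊕0⊕1⊕0⊕0 = 0
s4 (pos 4,5,6,7,12,13,14,15): 1⊕0⊕1⊕1⊕1⊕1⊕0⊕0 = 1
s8 (pos 8,9,10,11,12,13,14,15): 1⊕1⊕0⊕1⊕1⊕1⊕0⊕0 = 1
Syndrome s8…s1 = 1101 → error at position 13.
Flip position 13: 001101111011100 → 001101111011000
Read data bits from positions 3,5,6,7,9,10,11,12,13,14,15: 10111011000

10111011000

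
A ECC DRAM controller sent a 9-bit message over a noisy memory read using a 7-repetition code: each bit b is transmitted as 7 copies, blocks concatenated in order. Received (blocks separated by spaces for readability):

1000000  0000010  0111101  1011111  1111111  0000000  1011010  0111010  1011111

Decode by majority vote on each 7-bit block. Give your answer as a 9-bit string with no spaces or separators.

Block 1 (1000000): 1 one → 0
Block 2 (0000010): 1 one → 0
Block 3 (0111101): 5 ones → 1
Block 4 (1011111): 6 ones → 1
Block 5 (1111111): 7 ones → 1
Block 6 (0000000): 0 ones → 0
Block 7 (1011010): 4 ones → 1
Block 8 (0111010): 4 ones → 1
Block 9 (1011111): 6 ones → 1

001110111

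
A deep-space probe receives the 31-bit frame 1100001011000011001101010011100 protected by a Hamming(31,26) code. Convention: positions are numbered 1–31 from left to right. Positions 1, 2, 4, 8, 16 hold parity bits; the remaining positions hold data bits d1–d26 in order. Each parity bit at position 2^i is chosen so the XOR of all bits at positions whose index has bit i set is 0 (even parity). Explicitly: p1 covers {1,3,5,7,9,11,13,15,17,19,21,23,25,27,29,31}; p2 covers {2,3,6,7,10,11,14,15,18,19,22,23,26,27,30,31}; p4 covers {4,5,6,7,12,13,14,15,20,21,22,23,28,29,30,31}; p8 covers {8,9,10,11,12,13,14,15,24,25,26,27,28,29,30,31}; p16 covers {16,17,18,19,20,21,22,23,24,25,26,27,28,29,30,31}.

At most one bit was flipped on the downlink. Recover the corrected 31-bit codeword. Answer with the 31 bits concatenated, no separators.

s1 (pos 1,3,5,7,9,11,13,15,17,19,21,23,25,27,29,31): 1⊕0⊕0⊕1⊕1⊕0⊕0⊕1⊕0⊕1⊕0⊕0⊕0⊕1⊕1⊕0 = 1
s2 (pos 2,3,6,7,10,11,14,15,18,19,22,23,26,27,30,31): 1⊕0⊕0⊕1⊕1⊕0⊕0⊕1⊕0⊕1⊕1⊕0⊕0⊕1⊕0⊕0 = 1
s4 (pos 4,5,6,7,12,13,14,15,20,21,22,23,28,29,30,31): 0⊕0⊕0⊕1⊕0⊕0⊕0⊕1⊕1⊕0⊕1⊕0⊕1⊕1⊕0⊕0 = 0
s8 (pos 8,9,10,11,12,13,14,15,24,25,26,27,28,29,30,31): 0⊕1⊕1⊕0⊕0⊕0⊕0⊕1⊕1⊕0⊕0⊕1⊕1⊕1⊕0⊕0 = 1
s16 (pos 16,17,18,19,20,21,22,23,24,25,26,27,28,29,30,31): 1⊕0⊕0⊕1⊕1⊕0⊕1⊕0⊕1⊕0⊕0⊕1⊕1⊕1⊕0⊕0 = 0
Syndrome s16…s1 = 01011 → error at position 11.
Flip position 11: 1100001011000011001101010011100 → 1100001011100011001101010011100

1100001011100011001101010011100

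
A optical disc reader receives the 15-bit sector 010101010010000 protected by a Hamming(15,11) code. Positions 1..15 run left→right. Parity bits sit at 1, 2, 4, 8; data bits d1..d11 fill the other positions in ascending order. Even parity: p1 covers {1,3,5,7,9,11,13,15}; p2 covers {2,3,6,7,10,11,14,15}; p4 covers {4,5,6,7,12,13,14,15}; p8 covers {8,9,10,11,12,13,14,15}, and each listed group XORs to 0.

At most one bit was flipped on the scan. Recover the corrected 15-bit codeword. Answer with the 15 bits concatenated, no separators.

s1 (pos 1,3,5,7,9,11,13,15): 0⊕0⊕0⊕0⊕0⊕1⊕0⊕0 = 1
s2 (pos 2,3,6,7,10,11,14,15): 1⊕0⊕1⊕0⊕0⊕1⊕0⊕0 = 1
s4 (pos 4,5,6,7,12,13,14,15): 1⊕0⊕1⊕0⊕0⊕0⊕0⊕0 = 0
s8 (pos 8,9,10,11,12,13,14,15): 1⊕0⊕0⊕1⊕0⊕0⊕0⊕0 = 0
Syndrome s8…s1 = 0011 → error at position 3.
Flip position 3: 010101010010000 → 011101010010000

011101010010000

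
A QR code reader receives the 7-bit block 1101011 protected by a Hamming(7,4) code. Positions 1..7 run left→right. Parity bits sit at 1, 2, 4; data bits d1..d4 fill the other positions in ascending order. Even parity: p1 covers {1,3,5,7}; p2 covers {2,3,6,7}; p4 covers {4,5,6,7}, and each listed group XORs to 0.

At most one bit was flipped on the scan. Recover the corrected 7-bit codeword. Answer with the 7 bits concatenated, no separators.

1101001

s1 (pos 1,3,5,7): 1⊕0⊕0⊕1 = 0
s2 (pos 2,3,6,7): 1⊕0⊕1⊕1 = 1
s4 (pos 4,5,6,7): 1⊕0⊕1⊕1 = 1
Syndrome s4…s1 = 110 → error at position 6.
Flip position 6: 1101011 → 1101001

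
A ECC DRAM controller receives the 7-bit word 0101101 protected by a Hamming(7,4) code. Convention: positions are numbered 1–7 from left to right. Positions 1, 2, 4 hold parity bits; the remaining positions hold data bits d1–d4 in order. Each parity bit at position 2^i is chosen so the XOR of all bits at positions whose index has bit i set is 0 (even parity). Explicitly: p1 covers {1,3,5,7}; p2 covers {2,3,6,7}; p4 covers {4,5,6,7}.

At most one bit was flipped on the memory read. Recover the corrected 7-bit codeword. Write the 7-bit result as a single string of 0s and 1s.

0100101

s1 (pos 1,3,5,7): 0⊕0⊕1⊕1 = 0
s2 (pos 2,3,6,7): 1⊕0⊕0⊕1 = 0
s4 (pos 4,5,6,7): 1⊕1⊕0⊕1 = 1
Syndrome s4…s1 = 100 → error at position 4.
Flip position 4: 0101101 → 0100101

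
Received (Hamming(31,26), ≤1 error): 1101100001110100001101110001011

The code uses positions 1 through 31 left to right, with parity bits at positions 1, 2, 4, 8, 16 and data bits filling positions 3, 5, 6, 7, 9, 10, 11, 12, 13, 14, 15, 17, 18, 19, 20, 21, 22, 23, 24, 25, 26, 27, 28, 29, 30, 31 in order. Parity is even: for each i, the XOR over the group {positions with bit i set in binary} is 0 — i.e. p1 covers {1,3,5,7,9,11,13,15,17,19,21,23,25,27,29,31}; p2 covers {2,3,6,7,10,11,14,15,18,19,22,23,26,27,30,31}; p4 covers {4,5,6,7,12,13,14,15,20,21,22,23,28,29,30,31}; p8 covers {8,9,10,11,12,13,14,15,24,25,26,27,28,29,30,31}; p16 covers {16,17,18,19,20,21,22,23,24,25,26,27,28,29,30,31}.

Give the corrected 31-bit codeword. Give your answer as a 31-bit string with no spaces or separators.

1001100001110100001101110001011

s1 (pos 1,3,5,7,9,11,13,15,17,19,21,23,25,27,29,31): 1⊕0⊕1⊕0⊕0⊕1⊕0⊕0⊕0⊕1⊕0⊕1⊕0⊕0⊕0⊕1 = 0
s2 (pos 2,3,6,7,10,11,14,15,18,19,22,23,26,27,30,31): 1⊕0⊕0⊕0⊕1⊕1⊕1⊕0⊕0⊕1⊕1⊕1⊕0⊕0⊕1⊕1 = 1
s4 (pos 4,5,6,7,12,13,14,15,20,21,22,23,28,29,30,31): 1⊕1⊕0⊕0⊕1⊕0⊕1⊕0⊕1⊕0⊕1⊕1⊕1⊕0⊕1⊕1 = 0
s8 (pos 8,9,10,11,12,13,14,15,24,25,26,27,28,29,30,31): 0⊕0⊕1⊕1⊕1⊕0⊕1⊕0⊕1⊕0⊕0⊕0⊕1⊕0⊕1⊕1 = 0
s16 (pos 16,17,18,19,20,21,22,23,24,25,26,27,28,29,30,31): 0⊕0⊕0⊕1⊕1⊕0⊕1⊕1⊕1⊕0⊕0⊕0⊕1⊕0⊕1⊕1 = 0
Syndrome s16…s1 = 00010 → error at position 2.
Flip position 2: 1101100001110100001101110001011 → 1001100001110100001101110001011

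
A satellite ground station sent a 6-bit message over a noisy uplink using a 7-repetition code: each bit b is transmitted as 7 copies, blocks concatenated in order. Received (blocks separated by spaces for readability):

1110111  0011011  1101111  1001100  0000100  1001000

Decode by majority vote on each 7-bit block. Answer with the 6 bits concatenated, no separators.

111000

Block 1 (1110111): 6 ones → 1
Block 2 (0011011): 4 ones → 1
Block 3 (1101111): 6 ones → 1
Block 4 (1001100): 3 ones → 0
Block 5 (0000100): 1 one → 0
Block 6 (1001000): 2 ones → 0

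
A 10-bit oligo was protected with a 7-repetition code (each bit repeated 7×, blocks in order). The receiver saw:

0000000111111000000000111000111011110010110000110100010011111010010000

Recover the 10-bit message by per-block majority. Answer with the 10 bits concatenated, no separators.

Block 1 (0000000): 0 ones → 0
Block 2 (1111110): 6 ones → 1
Block 3 (0000000): 0 ones → 0
Block 4 (0111000): 3 ones → 0
Block 5 (1110111): 6 ones → 1
Block 6 (1001011): 4 ones → 1
Block 7 (0000110): 2 ones → 0
Block 8 (1000100): 2 ones → 0
Block 9 (1111101): 6 ones → 1
Block 10 (0010000): 1 one → 0

0100110010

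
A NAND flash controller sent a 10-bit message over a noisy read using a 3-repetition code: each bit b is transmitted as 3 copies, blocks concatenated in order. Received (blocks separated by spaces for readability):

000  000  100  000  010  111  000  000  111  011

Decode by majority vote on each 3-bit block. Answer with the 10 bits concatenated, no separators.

Block 1 (000): 0 ones → 0
Block 2 (000): 0 ones → 0
Block 3 (100): 1 one → 0
Block 4 (000): 0 ones → 0
Block 5 (010): 1 one → 0
Block 6 (111): 3 ones → 1
Block 7 (000): 0 ones → 0
Block 8 (000): 0 ones → 0
Block 9 (111): 3 ones → 1
Block 10 (011): 2 ones → 1

0000010011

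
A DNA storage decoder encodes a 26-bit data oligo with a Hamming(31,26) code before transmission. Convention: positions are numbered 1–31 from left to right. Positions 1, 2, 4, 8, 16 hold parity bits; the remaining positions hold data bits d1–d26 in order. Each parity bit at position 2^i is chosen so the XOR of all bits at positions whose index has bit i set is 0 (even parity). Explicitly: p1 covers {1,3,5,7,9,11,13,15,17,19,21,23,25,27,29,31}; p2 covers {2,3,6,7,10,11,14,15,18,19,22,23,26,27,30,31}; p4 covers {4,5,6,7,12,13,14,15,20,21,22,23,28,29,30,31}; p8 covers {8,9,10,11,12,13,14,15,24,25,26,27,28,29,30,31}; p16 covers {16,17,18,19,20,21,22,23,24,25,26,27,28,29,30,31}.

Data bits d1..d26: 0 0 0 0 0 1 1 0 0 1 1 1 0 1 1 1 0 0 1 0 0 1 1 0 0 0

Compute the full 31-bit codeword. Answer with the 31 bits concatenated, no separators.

Place data at non-parity positions: p1 p2 0 p4 0 0 0 p8 0 1 1 0 0 1 1 p16 1 0 1 1 1 0 0 1 0 0 1 1 0 0 0
p1 (pos 1,3,5,7,9,11,13,15,17,19,21,23,25,27,29,31): XOR of data positions = 0⊕0⊕0⊕0⊕1⊕0⊕1⊕1⊕1⊕1⊕0⊕0⊕1⊕0⊕0 = 0
p2 (pos 2,3,6,7,10,11,14,15,18,19,22,23,26,27,30,31): XOR of data positions = 0⊕0⊕0⊕1⊕1⊕1⊕1⊕0⊕1⊕0⊕0⊕0⊕1⊕0⊕0 = 0
p4 (pos 4,5,6,7,12,13,14,15,20,21,22,23,28,29,30,31): XOR of data positions = 0⊕0⊕0⊕0⊕0⊕1⊕1⊕1⊕1⊕0⊕0⊕1⊕0⊕0⊕0 = 1
p8 (pos 8,9,10,11,12,13,14,15,24,25,26,27,28,29,30,31): XOR of data positions = 0⊕1⊕1⊕0⊕0⊕1⊕1⊕1⊕0⊕0⊕1⊕1⊕0⊕0⊕0 = 1
p16 (pos 16,17,18,19,20,21,22,23,24,25,26,27,28,29,30,31): XOR of data positions = 1⊕0⊕1⊕1⊕1⊕0⊕0⊕1⊕0⊕0⊕1⊕1⊕0⊕0⊕0 = 1
Codeword: 0001000101100111101110010011000

0001000101100111101110010011000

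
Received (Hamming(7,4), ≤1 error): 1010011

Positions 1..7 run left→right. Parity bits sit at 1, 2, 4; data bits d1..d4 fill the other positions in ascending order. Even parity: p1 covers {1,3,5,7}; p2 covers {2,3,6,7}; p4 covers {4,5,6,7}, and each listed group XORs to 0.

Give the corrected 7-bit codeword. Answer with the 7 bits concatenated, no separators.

1000011

s1 (pos 1,3,5,7): 1⊕1⊕0⊕1 = 1
s2 (pos 2,3,6,7): 0⊕1⊕1⊕1 = 1
s4 (pos 4,5,6,7): 0⊕0⊕1⊕1 = 0
Syndrome s4…s1 = 011 → error at position 3.
Flip position 3: 1010011 → 1000011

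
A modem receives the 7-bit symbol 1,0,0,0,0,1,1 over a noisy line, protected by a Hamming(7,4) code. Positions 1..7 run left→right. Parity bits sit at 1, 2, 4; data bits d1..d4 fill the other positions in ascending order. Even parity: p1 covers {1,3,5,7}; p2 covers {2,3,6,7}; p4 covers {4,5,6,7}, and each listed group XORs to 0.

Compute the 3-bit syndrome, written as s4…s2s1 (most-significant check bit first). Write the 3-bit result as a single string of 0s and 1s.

000

s1 (pos 1,3,5,7): 1⊕0⊕0⊕1 = 0
s2 (pos 2,3,6,7): 0⊕0⊕1⊕1 = 0
s4 (pos 4,5,6,7): 0⊕0⊕1⊕1 = 0
Syndrome s4…s1 = 000 → no error.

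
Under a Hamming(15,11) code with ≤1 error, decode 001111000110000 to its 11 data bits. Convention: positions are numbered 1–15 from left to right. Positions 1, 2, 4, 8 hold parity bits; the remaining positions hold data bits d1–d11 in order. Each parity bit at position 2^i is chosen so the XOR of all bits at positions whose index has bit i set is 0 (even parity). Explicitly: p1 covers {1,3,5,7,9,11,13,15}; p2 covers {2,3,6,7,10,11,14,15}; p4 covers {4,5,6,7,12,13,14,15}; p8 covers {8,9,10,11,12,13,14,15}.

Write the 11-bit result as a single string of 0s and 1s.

10100110000

s1 (pos 1,3,5,7,9,11,13,15): 0⊕1⊕1⊕0⊕0⊕1⊕0⊕0 = 1
s2 (pos 2,3,6,7,10,11,14,15): 0⊕1⊕1⊕0⊕1⊕1⊕0⊕0 = 0
s4 (pos 4,5,6,7,12,13,14,15): 1⊕1⊕1⊕0⊕0⊕0⊕0⊕0 = 1
s8 (pos 8,9,10,11,12,13,14,15): 0⊕0⊕1⊕1⊕0⊕0⊕0⊕0 = 0
Syndrome s8…s1 = 0101 → error at position 5.
Flip position 5: 001111000110000 → 001101000110000
Read data bits from positions 3,5,6,7,9,10,11,12,13,14,15: 10100110000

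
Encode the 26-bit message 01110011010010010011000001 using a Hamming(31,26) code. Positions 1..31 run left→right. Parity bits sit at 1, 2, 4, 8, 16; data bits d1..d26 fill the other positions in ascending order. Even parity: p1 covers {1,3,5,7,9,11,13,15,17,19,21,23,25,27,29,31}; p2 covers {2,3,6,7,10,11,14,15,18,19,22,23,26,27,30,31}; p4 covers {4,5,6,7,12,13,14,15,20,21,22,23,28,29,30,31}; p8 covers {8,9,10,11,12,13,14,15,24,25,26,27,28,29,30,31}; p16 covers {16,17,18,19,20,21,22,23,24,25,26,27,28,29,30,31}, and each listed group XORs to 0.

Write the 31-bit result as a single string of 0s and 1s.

0001111000110101010010011000001

Place data at non-parity positions: p1 p2 0 p4 1 1 1 p8 0 0 1 1 0 1 0 p16 0 1 0 0 1 0 0 1 1 0 0 0 0 0 1
p1 (pos 1,3,5,7,9,11,13,15,17,19,21,23,25,27,29,31): XOR of data positions = 0⊕1⊕1⊕0⊕1⊕0⊕0⊕0⊕0⊕1⊕0⊕1⊕0⊕0⊕1 = 0
p2 (pos 2,3,6,7,10,11,14,15,18,19,22,23,26,27,30,31): XOR of data positions = 0⊕1⊕1⊕0⊕1⊕1⊕0⊕1⊕0⊕0⊕0⊕0⊕0⊕0⊕1 = 0
p4 (pos 4,5,6,7,12,13,14,15,20,21,22,23,28,29,30,31): XOR of data positions = 1⊕1⊕1⊕1⊕0⊕1⊕0⊕0⊕1⊕0⊕0⊕0⊕0⊕0⊕1 = 1
p8 (pos 8,9,10,11,12,13,14,15,24,25,26,27,28,29,30,31): XOR of data positions = 0⊕0⊕1⊕1⊕0⊕1⊕0⊕1⊕1⊕0⊕0⊕0⊕0⊕0⊕1 = 0
p16 (pos 16,17,18,19,20,21,22,23,24,25,26,27,28,29,30,31): XOR of data positions = 0⊕1⊕0⊕0⊕1⊕0⊕0⊕1⊕1⊕0⊕0⊕0⊕0⊕0⊕1 = 1
Codeword: 0001111000110101010010011000001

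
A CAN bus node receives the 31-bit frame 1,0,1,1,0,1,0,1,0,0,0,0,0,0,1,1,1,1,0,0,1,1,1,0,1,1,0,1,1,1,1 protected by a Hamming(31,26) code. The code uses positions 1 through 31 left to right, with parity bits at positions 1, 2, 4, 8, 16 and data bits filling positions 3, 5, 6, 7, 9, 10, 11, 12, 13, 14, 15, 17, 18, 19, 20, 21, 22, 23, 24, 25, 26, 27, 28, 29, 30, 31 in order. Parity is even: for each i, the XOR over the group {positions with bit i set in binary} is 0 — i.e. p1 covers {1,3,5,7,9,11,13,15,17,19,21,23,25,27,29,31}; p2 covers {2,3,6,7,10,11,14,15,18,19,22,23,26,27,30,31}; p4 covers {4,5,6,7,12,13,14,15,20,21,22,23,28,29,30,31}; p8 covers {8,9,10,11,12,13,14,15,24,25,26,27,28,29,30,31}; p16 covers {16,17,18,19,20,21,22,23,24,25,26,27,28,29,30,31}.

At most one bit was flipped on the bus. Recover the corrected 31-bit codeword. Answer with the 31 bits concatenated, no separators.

1001010100000011110011101101111

s1 (pos 1,3,5,7,9,11,13,15,17,19,21,23,25,27,29,31): 1⊕1⊕0⊕0⊕0⊕0⊕0⊕1⊕1⊕0⊕1⊕1⊕1⊕0⊕1⊕1 = 1
s2 (pos 2,3,6,7,10,11,14,15,18,19,22,23,26,27,30,31): 0⊕1⊕1⊕0⊕0⊕0⊕0⊕1⊕1⊕0⊕1⊕1⊕1⊕0⊕1⊕1 = 1
s4 (pos 4,5,6,7,12,13,14,15,20,21,22,23,28,29,30,31): 1⊕0⊕1⊕0⊕0⊕0⊕0⊕1⊕0⊕1⊕1⊕1⊕1⊕1⊕1⊕1 = 0
s8 (pos 8,9,10,11,12,13,14,15,24,25,26,27,28,29,30,31): 1⊕0⊕0⊕0⊕0⊕0⊕0⊕1⊕0⊕1⊕1⊕0⊕1⊕1⊕1⊕1 = 0
s16 (pos 16,17,18,19,20,21,22,23,24,25,26,27,28,29,30,31): 1⊕1⊕1⊕0⊕0⊕1⊕1⊕1⊕0⊕1⊕1⊕0⊕1⊕1⊕1⊕1 = 0
Syndrome s16…s1 = 00011 → error at position 3.
Flip position 3: 1011010100000011110011101101111 → 1001010100000011110011101101111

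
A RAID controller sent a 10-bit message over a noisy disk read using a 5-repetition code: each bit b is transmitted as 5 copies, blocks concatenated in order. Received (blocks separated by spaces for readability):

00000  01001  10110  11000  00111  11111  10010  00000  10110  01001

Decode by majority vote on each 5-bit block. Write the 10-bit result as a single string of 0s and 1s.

0010110010

Block 1 (00000): 0 ones → 0
Block 2 (01001): 2 ones → 0
Block 3 (10110): 3 ones → 1
Block 4 (11000): 2 ones → 0
Block 5 (00111): 3 ones → 1
Block 6 (11111): 5 ones → 1
Block 7 (10010): 2 ones → 0
Block 8 (00000): 0 ones → 0
Block 9 (10110): 3 ones → 1
Block 10 (01001): 2 ones → 0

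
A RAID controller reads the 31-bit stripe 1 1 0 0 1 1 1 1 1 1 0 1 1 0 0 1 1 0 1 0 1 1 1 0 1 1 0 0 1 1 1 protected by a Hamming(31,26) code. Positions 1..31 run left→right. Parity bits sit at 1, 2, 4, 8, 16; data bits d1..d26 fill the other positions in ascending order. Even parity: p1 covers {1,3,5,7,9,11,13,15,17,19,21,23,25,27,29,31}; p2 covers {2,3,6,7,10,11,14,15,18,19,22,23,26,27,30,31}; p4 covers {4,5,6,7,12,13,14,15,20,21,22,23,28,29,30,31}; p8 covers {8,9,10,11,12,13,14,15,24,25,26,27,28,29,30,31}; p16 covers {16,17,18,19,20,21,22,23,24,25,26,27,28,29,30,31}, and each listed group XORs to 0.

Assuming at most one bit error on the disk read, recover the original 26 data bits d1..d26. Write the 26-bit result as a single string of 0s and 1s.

s1 (pos 1,3,5,7,9,11,13,15,17,19,21,23,25,27,29,31): 1⊕0⊕1⊕1⊕1⊕0⊕1⊕0⊕1⊕1⊕1⊕1⊕1⊕0⊕1⊕1 = 0
s2 (pos 2,3,6,7,10,11,14,15,18,19,22,23,26,27,30,31): 1⊕0⊕1⊕1⊕1⊕0⊕0⊕0⊕0⊕1⊕1⊕1⊕1⊕0⊕1⊕1 = 0
s4 (pos 4,5,6,7,12,13,14,15,20,21,22,23,28,29,30,31): 0⊕1⊕1⊕1⊕1⊕1⊕0⊕0⊕0⊕1⊕1⊕1⊕0⊕1⊕1⊕1 = 1
s8 (pos 8,9,10,11,12,13,14,15,24,25,26,27,28,29,30,31): 1⊕1⊕1⊕0⊕1⊕1⊕0⊕0⊕0⊕1⊕1⊕0⊕0⊕1⊕1⊕1 = 0
s16 (pos 16,17,18,19,20,21,22,23,24,25,26,27,28,29,30,31): 1⊕1⊕0⊕1⊕0⊕1⊕1⊕1⊕0⊕1⊕1⊕0⊕0⊕1⊕1⊕1 = 1
Syndrome s16…s1 = 10100 → error at position 20.
Flip position 20: 1100111111011001101011101100111 → 1100111111011001101111101100111
Read data bits from positions 3,5,6,7,9,10,11,12,13,14,15,17,18,19,20,21,22,23,24,25,26,27,28,29,30,31: 01111101100101111101100111

01111101100101111101100111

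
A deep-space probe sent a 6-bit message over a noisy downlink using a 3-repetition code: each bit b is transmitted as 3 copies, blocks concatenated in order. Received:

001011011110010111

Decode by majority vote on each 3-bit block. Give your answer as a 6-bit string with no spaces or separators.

Block 1 (001): 1 one → 0
Block 2 (011): 2 ones → 1
Block 3 (011): 2 ones → 1
Block 4 (110): 2 ones → 1
Block 5 (010): 1 one → 0
Block 6 (111): 3 ones → 1

011101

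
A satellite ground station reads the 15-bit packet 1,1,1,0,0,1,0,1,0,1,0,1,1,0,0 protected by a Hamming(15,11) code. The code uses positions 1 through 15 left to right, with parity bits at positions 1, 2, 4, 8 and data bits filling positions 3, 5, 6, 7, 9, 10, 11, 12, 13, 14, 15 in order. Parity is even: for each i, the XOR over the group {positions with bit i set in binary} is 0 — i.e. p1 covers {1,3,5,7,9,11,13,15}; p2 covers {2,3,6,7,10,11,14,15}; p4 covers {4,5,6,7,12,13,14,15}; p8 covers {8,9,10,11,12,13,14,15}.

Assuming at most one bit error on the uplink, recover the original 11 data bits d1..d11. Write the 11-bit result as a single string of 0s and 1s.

11100101100

s1 (pos 1,3,5,7,9,11,13,15): 1⊕1⊕0⊕0⊕0⊕0⊕1⊕0 = 1
s2 (pos 2,3,6,7,10,11,14,15): 1⊕1⊕1⊕0⊕1⊕0⊕0⊕0 = 0
s4 (pos 4,5,6,7,12,13,14,15): 0⊕0⊕1⊕0⊕1⊕1⊕0⊕0 = 1
s8 (pos 8,9,10,11,12,13,14,15): 1⊕0⊕1⊕0⊕1⊕1⊕0⊕0 = 0
Syndrome s8…s1 = 0101 → error at position 5.
Flip position 5: 111001010101100 → 111011010101100
Read data bits from positions 3,5,6,7,9,10,11,12,13,14,15: 11100101100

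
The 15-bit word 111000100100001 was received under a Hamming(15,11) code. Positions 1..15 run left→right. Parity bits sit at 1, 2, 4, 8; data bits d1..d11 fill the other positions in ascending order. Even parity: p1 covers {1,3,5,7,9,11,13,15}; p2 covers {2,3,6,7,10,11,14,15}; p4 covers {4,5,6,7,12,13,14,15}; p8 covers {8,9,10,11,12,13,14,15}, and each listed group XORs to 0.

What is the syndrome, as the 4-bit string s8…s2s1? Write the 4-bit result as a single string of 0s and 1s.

s1 (pos 1,3,5,7,9,11,13,15): 1⊕1⊕0⊕1⊕0⊕0⊕0⊕1 = 0
s2 (pos 2,3,6,7,10,11,14,15): 1⊕1⊕0⊕1⊕1⊕0⊕0⊕1 = 1
s4 (pos 4,5,6,7,12,13,14,15): 0⊕0⊕0⊕1⊕0⊕0⊕0⊕1 = 0
s8 (pos 8,9,10,11,12,13,14,15): 0⊕0⊕1⊕0⊕0⊕0⊕0⊕1 = 0
Syndrome s8…s1 = 0010 → error at position 2.

0010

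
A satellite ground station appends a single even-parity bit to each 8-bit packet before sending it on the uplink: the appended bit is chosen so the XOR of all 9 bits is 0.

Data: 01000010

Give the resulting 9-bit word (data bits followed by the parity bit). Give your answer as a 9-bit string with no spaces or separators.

XOR of the 8 data bits: 0⊕1⊕0⊕0⊕0⊕0⊕1⊕0 = 0
Parity bit = 0 (so all 9 bits XOR to 0).

010000100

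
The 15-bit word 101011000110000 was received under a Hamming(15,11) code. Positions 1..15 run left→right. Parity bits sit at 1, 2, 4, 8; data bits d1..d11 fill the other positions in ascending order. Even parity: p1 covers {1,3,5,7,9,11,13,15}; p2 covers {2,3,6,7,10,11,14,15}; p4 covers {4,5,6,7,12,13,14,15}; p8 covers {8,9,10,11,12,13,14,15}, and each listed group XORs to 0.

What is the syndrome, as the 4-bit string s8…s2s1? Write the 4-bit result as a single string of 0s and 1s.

s1 (pos 1,3,5,7,9,11,13,15): 1⊕1⊕1⊕0⊕0⊕1⊕0⊕0 = 0
s2 (pos 2,3,6,7,10,11,14,15): 0⊕1⊕1⊕0⊕1⊕1⊕0⊕0 = 0
s4 (pos 4,5,6,7,12,13,14,15): 0⊕1⊕1⊕0⊕0⊕0⊕0⊕0 = 0
s8 (pos 8,9,10,11,12,13,14,15): 0⊕0⊕1⊕1⊕0⊕0⊕0⊕0 = 0
Syndrome s8…s1 = 0000 → no error.

0000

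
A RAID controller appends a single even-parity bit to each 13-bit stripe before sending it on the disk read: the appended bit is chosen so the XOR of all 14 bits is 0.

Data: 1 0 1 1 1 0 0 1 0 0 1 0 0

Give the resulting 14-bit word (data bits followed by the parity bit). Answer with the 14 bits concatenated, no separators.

XOR of the 13 data bits: 1⊕0⊕1⊕1⊕1⊕0⊕0⊕1⊕0⊕0⊕1⊕0⊕0 = 0
Parity bit = 0 (so all 14 bits XOR to 0).

10111001001000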